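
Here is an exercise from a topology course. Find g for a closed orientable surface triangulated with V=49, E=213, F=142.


chi = V - E + F = 49 - 213 + 142 = -22
For orientable closed surface: chi = 2 - 2g, so g = (2 - chi)/2.
g = (2 - (-22)) / 2 = 24 / 2 = 12

12


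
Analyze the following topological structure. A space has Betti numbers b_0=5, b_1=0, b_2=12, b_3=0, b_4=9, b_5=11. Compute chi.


chi = sum_k (-1)^k b_k.
= (5) + (0) + (12) + (0) + (9) + (-11)
= 15

15


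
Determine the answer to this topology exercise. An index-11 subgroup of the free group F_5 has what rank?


Nielsen-Schreier: an index-n subgroup of F_r is free of rank 1 + n(r-1).
Equivalently: chi(cover) = n*chi(base); chi(vee_r S^1) = 1 - 5 = -4.
chi(E) = 11*(-4) = -44; rank = 1 - chi(E) = 1 - (-44) = 45.
rank = 1 + 11*(5-1) = 1 + 44 = 45

45


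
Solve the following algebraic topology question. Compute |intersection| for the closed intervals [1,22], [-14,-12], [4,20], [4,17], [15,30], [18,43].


Intersection = [max(a_i), min(b_i)] = [18, -12].
Since 18 > -12, the intersection is empty.
Length = 0

0


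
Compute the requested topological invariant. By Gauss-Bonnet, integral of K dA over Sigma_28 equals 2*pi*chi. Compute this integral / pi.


Gauss-Bonnet: integral K dA = 2*pi*chi(M).
chi(Sigma_28) = 2 - 2*28 = -54.
(integral K dA)/pi = 2*chi = 2*(-54) = -108

-108


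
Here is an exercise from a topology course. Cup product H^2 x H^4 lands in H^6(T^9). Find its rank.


Cup product: H^p x H^q -> H^{p+q}; here p+q = 2+4 = 6.
rank H^k(T^n) = C(n,k).
C(9,6) = 84

84


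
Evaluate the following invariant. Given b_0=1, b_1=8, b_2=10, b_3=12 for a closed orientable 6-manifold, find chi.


By Poincare duality b_k = b_{6-k}, so full Betti numbers: b_0=1, b_1=8, b_2=10, b_3=12, b_4=10, b_5=8, b_6=1.
chi = sum (-1)^k b_k = -6

-6


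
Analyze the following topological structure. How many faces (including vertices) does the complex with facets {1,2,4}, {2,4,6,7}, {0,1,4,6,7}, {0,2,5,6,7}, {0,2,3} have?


Each maximal simplex on m vertices has 2^m - 1 nonempty faces.
Take the union (dedupe shared faces).
Total distinct faces = 65

65


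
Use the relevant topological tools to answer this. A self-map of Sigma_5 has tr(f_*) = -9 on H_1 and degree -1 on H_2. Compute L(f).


L(f) = tr(f_0*) - tr(f_1*) + tr(f_2*).
= 1 - (-9) + (-1)
= 9

9


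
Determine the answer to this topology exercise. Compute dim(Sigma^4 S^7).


Each suspension raises dimension by 1: Sigma S^n = S^{n+1}.
Sigma^4 S^7 = S^{7+4} = S^11

11


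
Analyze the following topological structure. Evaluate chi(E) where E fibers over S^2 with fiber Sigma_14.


chi(S^2) = 2 (n even), chi(Sigma_14) = 2 - 2*14 = -26.
chi(E) = 2 * (-26) = -52

-52


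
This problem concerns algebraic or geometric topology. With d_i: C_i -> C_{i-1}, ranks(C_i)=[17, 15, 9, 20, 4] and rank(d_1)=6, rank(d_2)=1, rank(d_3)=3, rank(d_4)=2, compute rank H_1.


rank H_k = rank(ker d_k) - rank(im d_{k+1}).
rank(ker d_1) = rank(C_1) - rank(d_1) = 15 - 6 = 9.
rank(im d_{1+1}) = 1.
rank H_1 = 9 - 1 = 8

8


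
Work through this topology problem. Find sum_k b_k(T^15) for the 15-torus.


b_k(T^15) = C(15,k), so the sum over k is sum_k C(15,k) = 2^15.
Total = 2^15 = 32768

32768


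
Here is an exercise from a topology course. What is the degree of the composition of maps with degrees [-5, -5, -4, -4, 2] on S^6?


Degree is multiplicative: deg(composition) = product of degrees.
= (-5) * (-5) * (-4) * (-4) * (2) = 800

800


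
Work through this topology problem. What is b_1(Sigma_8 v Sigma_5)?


For a wedge: H_1(A v B) = H_1(A) + H_1(B).
b_1(Sigma_8) = 16, b_1(Sigma_5) = 10.
b_1 = 16 + 10 = 26

26


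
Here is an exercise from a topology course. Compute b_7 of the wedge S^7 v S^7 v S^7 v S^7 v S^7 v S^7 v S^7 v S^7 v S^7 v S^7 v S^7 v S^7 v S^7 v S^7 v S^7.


For a wedge of spheres, H_k (k>0) is free on one generator per sphere of dimension k.
Spheres of dimension 7: count = 15.
b_7 = 15

15


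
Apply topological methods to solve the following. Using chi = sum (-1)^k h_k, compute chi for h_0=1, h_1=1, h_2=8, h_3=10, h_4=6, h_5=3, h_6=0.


Handles of index k contribute (-1)^k to chi (same as CW cells).
chi = (1) + (-1) + (8) + (-10) + (6) + (-3) + (0) = 1

1


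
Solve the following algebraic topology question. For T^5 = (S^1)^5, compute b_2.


By the Kunneth formula, b_k(T^n) = C(n,k).
b_2(T^5) = C(5,2).
C(5,2) = 5!/(2!*3!) = 10

10


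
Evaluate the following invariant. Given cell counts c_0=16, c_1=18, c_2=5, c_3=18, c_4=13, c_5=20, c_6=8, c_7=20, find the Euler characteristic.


chi = sum_k (-1)^k c_k.
= (-1)^0*16 + (-1)^1*18 + (-1)^2*5 + (-1)^3*18 + (-1)^4*13 + (-1)^5*20 + (-1)^6*8 + (-1)^7*20
= (16) + (-18) + (5) + (-18) + (13) + (-20) + (8) + (-20)
= -34

-34


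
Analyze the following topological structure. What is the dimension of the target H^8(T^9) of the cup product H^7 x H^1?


Cup product: H^p x H^q -> H^{p+q}; here p+q = 7+1 = 8.
rank H^k(T^n) = C(n,k).
C(9,8) = 9

9


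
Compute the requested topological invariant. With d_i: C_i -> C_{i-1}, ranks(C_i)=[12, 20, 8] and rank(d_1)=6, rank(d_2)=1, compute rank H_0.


rank H_k = rank(ker d_k) - rank(im d_{k+1}).
rank(ker d_0) = rank(C_0) - rank(d_0) = 12 - 0 = 12.
rank(im d_{0+1}) = 6.
rank H_0 = 12 - 6 = 6

6


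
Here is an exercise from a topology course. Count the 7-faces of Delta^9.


Delta^9 has 9+1 vertices. A 7-face is a choice of 7+1 vertices.
f_7 = C(9+1, 7+1) = C(10,8) = 45

45


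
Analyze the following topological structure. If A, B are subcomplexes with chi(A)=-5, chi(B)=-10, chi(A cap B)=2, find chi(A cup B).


chi(A cup B) = chi(A) + chi(B) - chi(A cap B)
= -5 + (-10) - (2)
= -17

-17


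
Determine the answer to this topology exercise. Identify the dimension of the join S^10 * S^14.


Join of spheres: S^m * S^n = S^{m+n+1}.
dim = 10 + 14 + 1 = 25

25


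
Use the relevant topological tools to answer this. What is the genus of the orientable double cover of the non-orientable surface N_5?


chi(N_5) = 2 - 5 = -3.
Double cover: chi(Sigma_g) = 2 * chi(N_5) = 2*(-3) = -6.
2 - 2g = -6, so g = (2 - (-6))/2 = 8/2 = 4

4


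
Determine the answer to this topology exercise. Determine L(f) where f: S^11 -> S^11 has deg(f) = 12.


On S^11: L(f) = tr(f_0*) + (-1)^11 tr(f_11*) = 1 + (-1)^11 * deg(f).
L(f) = 1 + (-1)^11 * 12 = 1 + -12 = -11

-11


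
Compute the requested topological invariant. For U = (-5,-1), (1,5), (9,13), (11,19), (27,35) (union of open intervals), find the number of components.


Sort and merge overlapping open intervals.
Merged: (-5,-1), (1,5), (9,19), (27,35).
Number of components = 4

4


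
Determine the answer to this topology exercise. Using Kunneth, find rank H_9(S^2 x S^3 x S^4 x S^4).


Each S^d has Poincare polynomial 1 + t^d.
The product S^2 x S^3 x S^4 x S^4 has Poincare polynomial prod(1+t^d_i).
Expanding: b_0=1, b_2=1, b_3=1, b_4=2, b_5=1, b_6=2, b_7=2, b_8=1, b_9=2, b_10=1, b_11=1, b_13=1.
b_9 = 2

2


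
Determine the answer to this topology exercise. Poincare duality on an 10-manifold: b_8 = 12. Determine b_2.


Poincare duality for closed orientable n-manifolds: b_k = b_{n-k}.
Here n = 10, so b_2 = b_8 = 12

12


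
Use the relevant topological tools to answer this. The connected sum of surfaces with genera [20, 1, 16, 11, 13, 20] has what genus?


Genus is additive under connected sum of orientable surfaces.
g = 20 + 1 + 16 + 11 + 13 + 20 = 81

81


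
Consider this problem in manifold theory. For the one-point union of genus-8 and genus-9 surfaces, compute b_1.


For a wedge: H_1(A v B) = H_1(A) + H_1(B).
b_1(Sigma_8) = 16, b_1(Sigma_9) = 18.
b_1 = 16 + 18 = 34

34


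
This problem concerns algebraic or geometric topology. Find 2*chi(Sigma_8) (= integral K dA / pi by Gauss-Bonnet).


Gauss-Bonnet: integral K dA = 2*pi*chi(M).
chi(Sigma_8) = 2 - 2*8 = -14.
(integral K dA)/pi = 2*chi = 2*(-14) = -28

-28


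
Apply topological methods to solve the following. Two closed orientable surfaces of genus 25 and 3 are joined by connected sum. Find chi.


chi(Sigma_25) = 2 - 2*25 = -48
chi(Sigma_3) = 2 - 2*3 = -4
For surfaces: chi(A#B) = chi(A) + chi(B) - 2.
chi = -48 + -4 - 2 = -54

-54


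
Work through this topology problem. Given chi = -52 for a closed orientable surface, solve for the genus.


chi = 2 - 2g for closed orientable surfaces.
-52 = 2 - 2g
2g = 2 - (-52) = 54
g = 27

27


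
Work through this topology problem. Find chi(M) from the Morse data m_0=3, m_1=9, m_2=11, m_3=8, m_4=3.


Morse theory: chi(M) = sum_k (-1)^k m_k where m_k = #(index-k critical points).
= (3) + (-9) + (11) + (-8) + (3) = 0

0


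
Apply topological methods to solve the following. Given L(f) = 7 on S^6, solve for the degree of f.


L(f) = 1 + (-1)^6 deg(f) on S^6.
7 = 1 + (-1)^6 * deg(f)
(-1)^6 * deg(f) = 6
deg(f) = 6

6


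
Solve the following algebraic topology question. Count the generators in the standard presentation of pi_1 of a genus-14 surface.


Standard presentation: pi_1(Sigma_g) = <a_1,b_1,...,a_g,b_g | [a_1,b_1]...[a_g,b_g] = 1>.
Number of generators = 2g = 2*14 = 28

28


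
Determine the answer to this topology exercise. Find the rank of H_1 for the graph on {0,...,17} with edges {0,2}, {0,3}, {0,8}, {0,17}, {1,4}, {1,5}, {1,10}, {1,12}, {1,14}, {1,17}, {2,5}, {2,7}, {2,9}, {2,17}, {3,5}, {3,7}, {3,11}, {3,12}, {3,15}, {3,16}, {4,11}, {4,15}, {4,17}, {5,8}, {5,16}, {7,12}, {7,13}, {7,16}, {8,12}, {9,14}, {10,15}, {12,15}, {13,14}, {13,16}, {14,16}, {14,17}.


b_1 = E - V + (number of components).
E = 36, V = 18, components = 2.
b_1 = 36 - 18 + 2 = 20

20


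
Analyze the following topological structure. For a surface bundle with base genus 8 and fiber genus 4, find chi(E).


For a fiber bundle F -> E -> B (with CW structure): chi(E) = chi(B) * chi(F).
chi(Sigma_8) = -14, chi(Sigma_4) = -6.
chi(E) = (-14) * (-6) = 84

84


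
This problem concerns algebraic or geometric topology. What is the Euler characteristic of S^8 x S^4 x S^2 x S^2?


chi is multiplicative: chi(X x Y) = chi(X) chi(Y).
Each even-dim sphere has chi = 2. There are 4 factors.
chi = 2^4 = 16

16


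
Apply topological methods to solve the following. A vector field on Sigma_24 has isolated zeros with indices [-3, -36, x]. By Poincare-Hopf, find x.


Poincare-Hopf: sum of indices = chi(M).
chi(Sigma_24) = 2 - 2*24 = -46.
Sum of known indices = -39.
x = chi - (sum known) = -46 - (-39) = -7

-7


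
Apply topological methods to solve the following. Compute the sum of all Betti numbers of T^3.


b_k(T^3) = C(3,k), so the sum over k is sum_k C(3,k) = 2^3.
Total = 2^3 = 8

8


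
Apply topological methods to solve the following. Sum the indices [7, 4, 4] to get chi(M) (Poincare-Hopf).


Poincare-Hopf: chi(M) = sum of indices of zeros.
chi = (7) + (4) + (4) = 15

15


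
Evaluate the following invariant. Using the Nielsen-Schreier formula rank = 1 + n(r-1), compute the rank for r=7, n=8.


Nielsen-Schreier: an index-n subgroup of F_r is free of rank 1 + n(r-1).
Equivalently: chi(cover) = n*chi(base); chi(vee_r S^1) = 1 - 7 = -6.
chi(E) = 8*(-6) = -48; rank = 1 - chi(E) = 1 - (-48) = 49.
rank = 1 + 8*(7-1) = 1 + 48 = 49

49


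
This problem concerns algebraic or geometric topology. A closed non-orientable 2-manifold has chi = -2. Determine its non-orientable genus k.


chi = 2 - k for closed non-orientable surfaces with k crosscaps.
-2 = 2 - k
k = 2 - (-2) = 4

4


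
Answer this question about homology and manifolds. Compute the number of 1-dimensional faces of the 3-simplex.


Delta^3 has 3+1 vertices. A 1-face is a choice of 1+1 vertices.
f_1 = C(3+1, 1+1) = C(4,2) = 6

6


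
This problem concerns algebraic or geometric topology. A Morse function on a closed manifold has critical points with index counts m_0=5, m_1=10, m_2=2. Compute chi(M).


Morse theory: chi(M) = sum_k (-1)^k m_k where m_k = #(index-k critical points).
= (5) + (-10) + (2) = -3

-3


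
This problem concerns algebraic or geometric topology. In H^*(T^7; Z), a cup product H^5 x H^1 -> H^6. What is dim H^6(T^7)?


Cup product: H^p x H^q -> H^{p+q}; here p+q = 5+1 = 6.
rank H^k(T^n) = C(n,k).
C(7,6) = 7

7


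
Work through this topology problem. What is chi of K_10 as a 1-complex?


K_10: V = 10, E = C(10,2) = 45.
chi = V - E = 10 - 45 = -35

-35


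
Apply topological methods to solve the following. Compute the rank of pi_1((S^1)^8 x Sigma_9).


pi_1(A x B) = pi_1(A) x pi_1(B); rank of abelianization = b_1.
b_1(T^8) = 8, b_1(Sigma_9) = 2*9 = 18.
b_1(product) = 8 + 18 = 26

26


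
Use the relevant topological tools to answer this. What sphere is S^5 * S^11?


Join of spheres: S^m * S^n = S^{m+n+1}.
dim = 5 + 11 + 1 = 17

17


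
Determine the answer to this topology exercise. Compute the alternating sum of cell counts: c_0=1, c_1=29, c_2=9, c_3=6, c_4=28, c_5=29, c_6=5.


chi = sum_k (-1)^k c_k.
= (-1)^0*1 + (-1)^1*29 + (-1)^2*9 + (-1)^3*6 + (-1)^4*28 + (-1)^5*29 + (-1)^6*5
= (1) + (-29) + (9) + (-6) + (28) + (-29) + (5)
= -21

-21


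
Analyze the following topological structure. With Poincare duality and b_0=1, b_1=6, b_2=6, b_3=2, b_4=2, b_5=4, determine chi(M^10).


By Poincare duality b_k = b_{10-k}, so full Betti numbers: b_0=1, b_1=6, b_2=6, b_3=2, b_4=2, b_5=4, b_6=2, b_7=2, b_8=6, b_9=6, b_10=1.
chi = sum (-1)^k b_k = -2

-2


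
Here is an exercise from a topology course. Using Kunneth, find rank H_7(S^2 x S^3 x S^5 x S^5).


Each S^d has Poincare polynomial 1 + t^d.
The product S^2 x S^3 x S^5 x S^5 has Poincare polynomial prod(1+t^d_i).
Expanding: b_0=1, b_2=1, b_3=1, b_5=3, b_7=2, b_8=2, b_10=3, b_12=1, b_13=1, b_15=1.
b_7 = 2

2


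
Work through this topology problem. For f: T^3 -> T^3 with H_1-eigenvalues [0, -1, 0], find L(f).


For a torus self-map: L(f) = det(I - A) where A acts on H_1.
L(f) = (1-0) * (1--1) * (1-0) = 1 * 2 * 1 = 2

2


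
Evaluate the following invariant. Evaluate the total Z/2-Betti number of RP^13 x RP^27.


dim H^*(RP^n; Z/2) = n+1 (one Z/2 in each degree 0..n).
Total Betti number is multiplicative.
Total = (13+1) * (27+1) = 14 * 28 = 392

392


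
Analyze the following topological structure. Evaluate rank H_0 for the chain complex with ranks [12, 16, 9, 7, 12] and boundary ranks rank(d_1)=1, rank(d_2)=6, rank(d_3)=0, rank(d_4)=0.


rank H_k = rank(ker d_k) - rank(im d_{k+1}).
rank(ker d_0) = rank(C_0) - rank(d_0) = 12 - 0 = 12.
rank(im d_{0+1}) = 1.
rank H_0 = 12 - 1 = 11

11


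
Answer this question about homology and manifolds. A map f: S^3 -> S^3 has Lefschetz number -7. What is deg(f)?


L(f) = 1 + (-1)^3 deg(f) on S^3.
-7 = 1 + (-1)^3 * deg(f)
(-1)^3 * deg(f) = -8
deg(f) = 8

8


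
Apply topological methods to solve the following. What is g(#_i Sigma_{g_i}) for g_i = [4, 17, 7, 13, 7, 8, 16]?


Genus is additive under connected sum of orientable surfaces.
g = 4 + 17 + 7 + 13 + 7 + 8 + 16 = 72

72


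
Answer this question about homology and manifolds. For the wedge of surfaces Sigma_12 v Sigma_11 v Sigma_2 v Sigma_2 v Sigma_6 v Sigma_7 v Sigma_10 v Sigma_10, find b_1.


For a wedge X v Y: reduced H_k(X v Y) = H_k(X) + H_k(Y).
Each Sigma_g contributes b_1 = 2g.
b_1 = 24 + 22 + 4 + 4 + 12 + 14 + 20 + 20 = 120

120


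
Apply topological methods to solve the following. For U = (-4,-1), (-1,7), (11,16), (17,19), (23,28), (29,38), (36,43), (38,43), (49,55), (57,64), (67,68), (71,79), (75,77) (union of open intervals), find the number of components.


Sort and merge overlapping open intervals.
Merged: (-4,-1), (-1,7), (11,16), (17,19), (23,28), (29,43), (49,55), (57,64), (67,68), (71,79).
Number of components = 10

10


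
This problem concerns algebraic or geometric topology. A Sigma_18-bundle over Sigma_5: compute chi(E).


For a fiber bundle F -> E -> B (with CW structure): chi(E) = chi(B) * chi(F).
chi(Sigma_5) = -8, chi(Sigma_18) = -34.
chi(E) = (-8) * (-34) = 272

272


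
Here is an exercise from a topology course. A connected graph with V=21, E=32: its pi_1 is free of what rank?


For a connected graph: rank(pi_1) = b_1 = E - V + 1 = 1 - chi.
chi = V - E = 21 - 32 = -11.
rank = 1 - (-11) = 32 - 21 + 1 = 12

12


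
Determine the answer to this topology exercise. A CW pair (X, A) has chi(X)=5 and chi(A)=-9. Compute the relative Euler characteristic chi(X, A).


Relative Euler characteristic: chi(X, A) = chi(X) - chi(A).
= 5 - (-9) = 14

14


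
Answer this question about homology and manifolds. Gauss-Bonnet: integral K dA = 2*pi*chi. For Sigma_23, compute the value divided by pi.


Gauss-Bonnet: integral K dA = 2*pi*chi(M).
chi(Sigma_23) = 2 - 2*23 = -44.
(integral K dA)/pi = 2*chi = 2*(-44) = -88

-88


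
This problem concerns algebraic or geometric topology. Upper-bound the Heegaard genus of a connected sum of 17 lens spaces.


Heegaard genus satisfies g(A#B) <= g(A) + g(B).
Each lens space has g = 1.
Upper bound: 17 * 1 = 17

17


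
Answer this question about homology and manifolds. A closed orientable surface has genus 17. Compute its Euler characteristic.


For a closed orientable surface of genus g: chi = 2 - 2g.
Here g = 17.
chi = 2 - 2*17 = 2 - 34 = -32

-32


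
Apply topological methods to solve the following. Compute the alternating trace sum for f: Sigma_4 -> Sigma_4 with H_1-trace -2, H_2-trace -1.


L(f) = tr(f_0*) - tr(f_1*) + tr(f_2*).
= 1 - (-2) + (-1)
= 2

2


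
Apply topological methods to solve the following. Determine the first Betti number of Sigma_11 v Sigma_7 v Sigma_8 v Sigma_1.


For a wedge X v Y: reduced H_k(X v Y) = H_k(X) + H_k(Y).
Each Sigma_g contributes b_1 = 2g.
b_1 = 22 + 14 + 16 + 2 = 54

54


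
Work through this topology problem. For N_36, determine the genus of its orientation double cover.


chi(N_36) = 2 - 36 = -34.
Double cover: chi(Sigma_g) = 2 * chi(N_36) = 2*(-34) = -68.
2 - 2g = -68, so g = (2 - (-68))/2 = 70/2 = 35

35


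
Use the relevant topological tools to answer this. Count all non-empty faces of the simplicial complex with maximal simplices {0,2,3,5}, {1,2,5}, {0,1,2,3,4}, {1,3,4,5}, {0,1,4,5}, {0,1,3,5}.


Each maximal simplex on m vertices has 2^m - 1 nonempty faces.
Take the union (dedupe shared faces).
Total distinct faces = 50

50


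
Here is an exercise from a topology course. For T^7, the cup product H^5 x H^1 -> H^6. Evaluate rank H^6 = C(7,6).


Cup product: H^p x H^q -> H^{p+q}; here p+q = 5+1 = 6.
rank H^k(T^n) = C(n,k).
C(7,6) = 7

7


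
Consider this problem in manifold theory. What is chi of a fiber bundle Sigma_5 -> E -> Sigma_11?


For a fiber bundle F -> E -> B (with CW structure): chi(E) = chi(B) * chi(F).
chi(Sigma_11) = -20, chi(Sigma_5) = -8.
chi(E) = (-20) * (-8) = 160

160


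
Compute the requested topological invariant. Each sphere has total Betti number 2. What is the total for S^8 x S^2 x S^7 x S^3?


Total Betti number is multiplicative under products.
Each S^d (d>=1) has total Betti number 2.
There are 4 sphere factors.
Total = 2^4 = 16

16


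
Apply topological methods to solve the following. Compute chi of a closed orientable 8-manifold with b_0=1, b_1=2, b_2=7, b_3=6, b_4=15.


By Poincare duality b_k = b_{8-k}, so full Betti numbers: b_0=1, b_1=2, b_2=7, b_3=6, b_4=15, b_5=6, b_6=7, b_7=2, b_8=1.
chi = sum (-1)^k b_k = 15

15


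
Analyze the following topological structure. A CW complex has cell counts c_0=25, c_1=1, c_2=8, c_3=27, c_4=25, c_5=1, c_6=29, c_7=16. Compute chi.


chi = sum_k (-1)^k c_k.
= (-1)^0*25 + (-1)^1*1 + (-1)^2*8 + (-1)^3*27 + (-1)^4*25 + (-1)^5*1 + (-1)^6*29 + (-1)^7*16
= (25) + (-1) + (8) + (-27) + (25) + (-1) + (29) + (-16)
= 42

42


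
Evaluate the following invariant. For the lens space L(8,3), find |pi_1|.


pi_1(L(p,q)) = Z/pZ for any q coprime to p.
|pi_1(L(8,3))| = 8

8


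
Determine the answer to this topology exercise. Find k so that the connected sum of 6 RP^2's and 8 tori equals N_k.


Since a >= 1, the sum is non-orientable; each T^2 can be replaced by RP^2 # RP^2 (since T^2#RP^2 = 3RP^2).
Total crosscaps k = 6 + 2*8 = 22.
Check via chi: chi = 6*1 + 8*0 - (6+8-1)*2 = -20 = 2 - k = -20. Consistent.

22


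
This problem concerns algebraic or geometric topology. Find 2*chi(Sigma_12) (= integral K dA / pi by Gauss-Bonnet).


Gauss-Bonnet: integral K dA = 2*pi*chi(M).
chi(Sigma_12) = 2 - 2*12 = -22.
(integral K dA)/pi = 2*chi = 2*(-22) = -44

-44


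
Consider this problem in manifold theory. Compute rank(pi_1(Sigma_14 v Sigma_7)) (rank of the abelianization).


For a wedge: H_1(A v B) = H_1(A) + H_1(B).
b_1(Sigma_14) = 28, b_1(Sigma_7) = 14.
b_1 = 28 + 14 = 42

42


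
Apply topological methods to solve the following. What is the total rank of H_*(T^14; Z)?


b_k(T^14) = C(14,k), so the sum over k is sum_k C(14,k) = 2^14.
Total = 2^14 = 16384

16384


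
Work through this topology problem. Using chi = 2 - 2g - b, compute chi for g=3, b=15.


For a compact orientable surface with genus g and b boundary components: chi = 2 - 2g - b.
chi = 2 - 2*3 - 15 = 2 - 6 - 15 = -19

-19


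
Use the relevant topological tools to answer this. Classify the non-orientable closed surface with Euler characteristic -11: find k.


chi = 2 - k for closed non-orientable surfaces with k crosscaps.
-11 = 2 - k
k = 2 - (-11) = 13

13


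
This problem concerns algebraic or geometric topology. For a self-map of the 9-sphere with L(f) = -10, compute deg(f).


L(f) = 1 + (-1)^9 deg(f) on S^9.
-10 = 1 + (-1)^9 * deg(f)
(-1)^9 * deg(f) = -11
deg(f) = 11

11


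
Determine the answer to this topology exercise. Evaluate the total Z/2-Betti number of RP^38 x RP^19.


dim H^*(RP^n; Z/2) = n+1 (one Z/2 in each degree 0..n).
Total Betti number is multiplicative.
Total = (38+1) * (19+1) = 39 * 20 = 780

780


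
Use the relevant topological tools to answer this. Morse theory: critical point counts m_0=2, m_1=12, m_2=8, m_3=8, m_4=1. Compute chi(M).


Morse theory: chi(M) = sum_k (-1)^k m_k where m_k = #(index-k critical points).
= (2) + (-12) + (8) + (-8) + (1) = -9

-9


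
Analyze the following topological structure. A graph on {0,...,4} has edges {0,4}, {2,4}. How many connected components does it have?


Run DFS/union-find over 5 vertices.
V = 5, E = 2.
Number of components = 3

3


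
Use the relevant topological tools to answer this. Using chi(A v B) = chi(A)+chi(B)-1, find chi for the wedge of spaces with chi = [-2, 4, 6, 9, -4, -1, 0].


chi(A v B) = chi(A) + chi(B) - 1 (one point identified).
For 7 spaces: chi = (sum chi_i) - (7 - 1).
sum = 12; chi = 12 - 6 = 6

6


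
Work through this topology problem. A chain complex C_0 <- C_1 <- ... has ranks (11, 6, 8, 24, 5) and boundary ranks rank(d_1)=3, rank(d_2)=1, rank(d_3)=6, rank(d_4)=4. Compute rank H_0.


rank H_k = rank(ker d_k) - rank(im d_{k+1}).
rank(ker d_0) = rank(C_0) - rank(d_0) = 11 - 0 = 11.
rank(im d_{0+1}) = 3.
rank H_0 = 11 - 3 = 8

8


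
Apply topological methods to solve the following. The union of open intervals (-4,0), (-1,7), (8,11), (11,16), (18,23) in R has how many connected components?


Sort and merge overlapping open intervals.
Merged: (-4,7), (8,11), (11,16), (18,23).
Number of components = 4

4


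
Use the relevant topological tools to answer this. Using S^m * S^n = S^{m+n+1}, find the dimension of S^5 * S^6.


Join of spheres: S^m * S^n = S^{m+n+1}.
dim = 5 + 6 + 1 = 12

12


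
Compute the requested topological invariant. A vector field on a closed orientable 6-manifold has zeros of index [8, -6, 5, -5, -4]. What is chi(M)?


Poincare-Hopf: chi(M) = sum of indices of zeros.
chi = (8) + (-6) + (5) + (-5) + (-4) = -2

-2


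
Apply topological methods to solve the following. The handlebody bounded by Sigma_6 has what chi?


A genus-g handlebody deformation retracts to a wedge of g circles.
chi(vee_g S^1) = 1 - g.
chi(H_6) = 1 - 6 = -5

-5


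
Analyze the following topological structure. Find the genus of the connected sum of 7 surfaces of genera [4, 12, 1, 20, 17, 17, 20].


Genus is additive under connected sum of orientable surfaces.
g = 4 + 12 + 1 + 20 + 17 + 17 + 20 = 91

91


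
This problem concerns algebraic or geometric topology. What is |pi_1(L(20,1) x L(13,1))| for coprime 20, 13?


pi_1(X x Y) = pi_1(X) x pi_1(Y).
pi_1(L(20,1)) = Z/20, pi_1(L(13,1)) = Z/13.
|Z/20 x Z/13| = 20 * 13 = 260

260


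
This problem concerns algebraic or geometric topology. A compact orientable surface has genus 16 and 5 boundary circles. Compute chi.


For a compact orientable surface with genus g and b boundary components: chi = 2 - 2g - b.
chi = 2 - 2*16 - 5 = 2 - 32 - 5 = -35

-35


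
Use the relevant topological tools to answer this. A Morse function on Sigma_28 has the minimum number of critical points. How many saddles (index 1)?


A perfect Morse function has m_k = b_k.
For Sigma_28: b_0=1, b_1=2g=56, b_2=1.
Saddles m_1 = 2g = 56

56


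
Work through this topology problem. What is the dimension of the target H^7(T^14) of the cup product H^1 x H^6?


Cup product: H^p x H^q -> H^{p+q}; here p+q = 1+6 = 7.
rank H^k(T^n) = C(n,k).
C(14,7) = 3432

3432


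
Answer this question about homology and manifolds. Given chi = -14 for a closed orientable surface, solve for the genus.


chi = 2 - 2g for closed orientable surfaces.
-14 = 2 - 2g
2g = 2 - (-14) = 16
g = 8

8


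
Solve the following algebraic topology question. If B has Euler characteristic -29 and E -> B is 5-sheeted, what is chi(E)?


For a finite covering: chi(E) = (number of sheets) * chi(B).
chi(E) = 5 * (-29) = -145

-145


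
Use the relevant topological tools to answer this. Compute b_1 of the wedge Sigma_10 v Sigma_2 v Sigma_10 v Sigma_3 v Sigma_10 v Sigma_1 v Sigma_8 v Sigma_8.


For a wedge X v Y: reduced H_k(X v Y) = H_k(X) + H_k(Y).
Each Sigma_g contributes b_1 = 2g.
b_1 = 20 + 4 + 20 + 6 + 20 + 2 + 16 + 16 = 104

104


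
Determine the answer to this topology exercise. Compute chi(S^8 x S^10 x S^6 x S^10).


chi is multiplicative: chi(X x Y) = chi(X) chi(Y).
Each even-dim sphere has chi = 2. There are 4 factors.
chi = 2^4 = 16

16


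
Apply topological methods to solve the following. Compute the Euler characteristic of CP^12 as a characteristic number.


For any closed oriented manifold, <e(TM),[M]> = chi(M).
chi(CP^12) = 12+1 = 13

13


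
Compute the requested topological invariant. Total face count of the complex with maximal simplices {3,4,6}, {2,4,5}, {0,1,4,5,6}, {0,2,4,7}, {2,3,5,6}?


Each maximal simplex on m vertices has 2^m - 1 nonempty faces.
Take the union (dedupe shared faces).
Total distinct faces = 57

57


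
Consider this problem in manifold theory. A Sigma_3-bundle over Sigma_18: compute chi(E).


For a fiber bundle F -> E -> B (with CW structure): chi(E) = chi(B) * chi(F).
chi(Sigma_18) = -34, chi(Sigma_3) = -4.
chi(E) = (-34) * (-4) = 136

136


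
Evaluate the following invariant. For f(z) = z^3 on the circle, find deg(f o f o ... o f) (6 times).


deg(f) = 3. Degree is multiplicative: deg(f^6) = (deg f)^6.
deg(f^6) = (3)^6 = 729

729


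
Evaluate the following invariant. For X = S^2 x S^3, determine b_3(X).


Each S^d has Poincare polynomial 1 + t^d.
The product S^2 x S^3 has Poincare polynomial prod(1+t^d_i).
Expanding: b_0=1, b_2=1, b_3=1, b_5=1.
b_3 = 1

1


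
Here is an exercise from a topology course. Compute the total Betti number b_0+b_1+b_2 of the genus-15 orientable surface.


For Sigma_15: b_0 = 1, b_1 = 2g = 30, b_2 = 1.
Total = 1 + 30 + 1 = 32

32


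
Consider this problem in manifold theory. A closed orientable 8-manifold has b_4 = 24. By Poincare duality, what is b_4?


Poincare duality for closed orientable n-manifolds: b_k = b_{n-k}.
Here n = 8, so b_4 = b_4 = 24

24


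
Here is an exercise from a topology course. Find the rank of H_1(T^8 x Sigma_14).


pi_1(A x B) = pi_1(A) x pi_1(B); rank of abelianization = b_1.
b_1(T^8) = 8, b_1(Sigma_14) = 2*14 = 28.
b_1(product) = 8 + 28 = 36

36


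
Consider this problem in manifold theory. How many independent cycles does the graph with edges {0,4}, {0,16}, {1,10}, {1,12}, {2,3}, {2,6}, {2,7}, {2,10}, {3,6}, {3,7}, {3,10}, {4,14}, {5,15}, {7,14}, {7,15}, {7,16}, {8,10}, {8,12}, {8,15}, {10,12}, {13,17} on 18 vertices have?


b_1 = E - V + (number of components).
E = 21, V = 18, components = 4.
b_1 = 21 - 18 + 4 = 7

7


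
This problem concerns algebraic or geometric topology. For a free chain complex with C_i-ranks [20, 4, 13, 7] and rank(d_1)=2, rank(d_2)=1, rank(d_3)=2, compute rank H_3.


rank H_k = rank(ker d_k) - rank(im d_{k+1}).
rank(ker d_3) = rank(C_3) - rank(d_3) = 7 - 2 = 5.
rank(im d_{3+1}) = 0.
rank H_3 = 5 - 0 = 5

5


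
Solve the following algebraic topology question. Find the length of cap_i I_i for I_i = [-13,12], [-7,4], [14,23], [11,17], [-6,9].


Intersection = [max(a_i), min(b_i)] = [14, 4].
Since 14 > 4, the intersection is empty.
Length = 0

0


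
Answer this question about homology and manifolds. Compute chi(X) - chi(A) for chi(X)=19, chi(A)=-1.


Relative Euler characteristic: chi(X, A) = chi(X) - chi(A).
= 19 - (-1) = 20

20


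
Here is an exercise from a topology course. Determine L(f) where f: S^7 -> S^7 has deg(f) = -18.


On S^7: L(f) = tr(f_0*) + (-1)^7 tr(f_7*) = 1 + (-1)^7 * deg(f).
L(f) = 1 + (-1)^7 * -18 = 1 + 18 = 19

19


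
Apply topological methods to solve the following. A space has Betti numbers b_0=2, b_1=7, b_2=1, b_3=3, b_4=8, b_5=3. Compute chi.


chi = sum_k (-1)^k b_k.
= (2) + (-7) + (1) + (-3) + (8) + (-3)
= -2

-2


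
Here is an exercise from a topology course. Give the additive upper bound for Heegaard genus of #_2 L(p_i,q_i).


Heegaard genus satisfies g(A#B) <= g(A) + g(B).
Each lens space has g = 1.
Upper bound: 2 * 1 = 2

2


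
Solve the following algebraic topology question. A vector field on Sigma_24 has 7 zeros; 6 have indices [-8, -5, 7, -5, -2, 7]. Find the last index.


Poincare-Hopf: sum of indices = chi(M).
chi(Sigma_24) = 2 - 2*24 = -46.
Sum of known indices = -6.
x = chi - (sum known) = -46 - (-6) = -40

-40


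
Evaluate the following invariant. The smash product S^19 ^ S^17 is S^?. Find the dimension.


S^m ^ S^n = S^{m+n}.
k = 19 + 17 = 36

36


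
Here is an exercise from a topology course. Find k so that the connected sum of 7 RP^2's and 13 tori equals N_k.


Since a >= 1, the sum is non-orientable; each T^2 can be replaced by RP^2 # RP^2 (since T^2#RP^2 = 3RP^2).
Total crosscaps k = 7 + 2*13 = 33.
Check via chi: chi = 7*1 + 13*0 - (7+13-1)*2 = -31 = 2 - k = -31. Consistent.

33


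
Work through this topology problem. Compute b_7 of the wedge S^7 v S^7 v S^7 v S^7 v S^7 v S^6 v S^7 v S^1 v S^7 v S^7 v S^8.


For a wedge of spheres, H_k (k>0) is free on one generator per sphere of dimension k.
Spheres of dimension 7: count = 8.
b_7 = 8

8


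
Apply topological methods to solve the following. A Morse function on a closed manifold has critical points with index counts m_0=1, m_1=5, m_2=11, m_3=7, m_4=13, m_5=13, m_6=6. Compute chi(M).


Morse theory: chi(M) = sum_k (-1)^k m_k where m_k = #(index-k critical points).
= (1) + (-5) + (11) + (-7) + (13) + (-13) + (6) = 6

6


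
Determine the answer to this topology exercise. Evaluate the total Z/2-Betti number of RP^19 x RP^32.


dim H^*(RP^n; Z/2) = n+1 (one Z/2 in each degree 0..n).
Total Betti number is multiplicative.
Total = (19+1) * (32+1) = 20 * 33 = 660

660


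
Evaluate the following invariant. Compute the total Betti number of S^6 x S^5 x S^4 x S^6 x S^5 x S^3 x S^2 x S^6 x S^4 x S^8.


Total Betti number is multiplicative under products.
Each S^d (d>=1) has total Betti number 2.
There are 10 sphere factors.
Total = 2^10 = 1024

1024


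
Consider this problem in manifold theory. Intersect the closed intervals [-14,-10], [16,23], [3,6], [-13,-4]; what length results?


Intersection = [max(a_i), min(b_i)] = [16, -10].
Since 16 > -10, the intersection is empty.
Length = 0

0


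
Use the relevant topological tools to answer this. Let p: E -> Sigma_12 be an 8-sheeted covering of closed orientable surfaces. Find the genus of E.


For an n-sheeted cover: chi(E) = n * chi(B).
chi(Sigma_12) = 2 - 2*12 = -22.
chi(E) = 8 * (-22) = -176.
genus(E) = (2 - chi(E))/2 = (2 - (-176))/2 = 178/2 = 89

89


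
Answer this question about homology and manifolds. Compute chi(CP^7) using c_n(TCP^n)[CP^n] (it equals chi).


For any closed oriented manifold, <e(TM),[M]> = chi(M).
chi(CP^7) = 7+1 = 8

8


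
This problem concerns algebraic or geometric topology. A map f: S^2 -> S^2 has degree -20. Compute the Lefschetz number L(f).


On S^2: L(f) = tr(f_0*) + (-1)^2 tr(f_2*) = 1 + (-1)^2 * deg(f).
L(f) = 1 + (-1)^2 * -20 = 1 + -20 = -19

-19


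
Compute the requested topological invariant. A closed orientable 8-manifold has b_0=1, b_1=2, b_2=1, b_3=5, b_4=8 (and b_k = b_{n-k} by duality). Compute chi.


By Poincare duality b_k = b_{8-k}, so full Betti numbers: b_0=1, b_1=2, b_2=1, b_3=5, b_4=8, b_5=5, b_6=1, b_7=2, b_8=1.
chi = sum (-1)^k b_k = -2

-2


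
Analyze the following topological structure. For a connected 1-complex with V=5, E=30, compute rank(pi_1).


For a connected graph: rank(pi_1) = b_1 = E - V + 1 = 1 - chi.
chi = V - E = 5 - 30 = -25.
rank = 1 - (-25) = 30 - 5 + 1 = 26

26


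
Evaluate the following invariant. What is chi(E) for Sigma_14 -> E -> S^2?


chi(S^2) = 2 (n even), chi(Sigma_14) = 2 - 2*14 = -26.
chi(E) = 2 * (-26) = -52

-52


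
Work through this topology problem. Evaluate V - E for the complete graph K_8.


K_8: V = 8, E = C(8,2) = 28.
chi = V - E = 8 - 28 = -20

-20


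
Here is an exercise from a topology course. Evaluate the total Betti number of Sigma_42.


For Sigma_42: b_0 = 1, b_1 = 2g = 84, b_2 = 1.
Total = 1 + 84 + 1 = 86

86


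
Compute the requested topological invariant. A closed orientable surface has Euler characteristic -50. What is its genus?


chi = 2 - 2g for closed orientable surfaces.
-50 = 2 - 2g
2g = 2 - (-50) = 52
g = 26

26


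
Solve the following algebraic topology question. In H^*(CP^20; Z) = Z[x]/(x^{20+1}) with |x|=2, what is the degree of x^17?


|x| = 2 in H^*(CP^n).
|x^17| = 17 * |x| = 17 * 2 = 34

34


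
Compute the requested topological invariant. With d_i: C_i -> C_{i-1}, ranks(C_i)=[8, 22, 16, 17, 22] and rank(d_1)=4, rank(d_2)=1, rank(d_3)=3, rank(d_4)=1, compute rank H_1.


rank H_k = rank(ker d_k) - rank(im d_{k+1}).
rank(ker d_1) = rank(C_1) - rank(d_1) = 22 - 4 = 18.
rank(im d_{1+1}) = 1.
rank H_1 = 18 - 1 = 17

17


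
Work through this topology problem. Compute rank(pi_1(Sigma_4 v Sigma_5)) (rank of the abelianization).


For a wedge: H_1(A v B) = H_1(A) + H_1(B).
b_1(Sigma_4) = 8, b_1(Sigma_5) = 10.
b_1 = 8 + 10 = 18

18


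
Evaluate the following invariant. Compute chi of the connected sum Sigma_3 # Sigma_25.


chi(Sigma_3) = 2 - 2*3 = -4
chi(Sigma_25) = 2 - 2*25 = -48
For surfaces: chi(A#B) = chi(A) + chi(B) - 2.
chi = -4 + -48 - 2 = -54

-54


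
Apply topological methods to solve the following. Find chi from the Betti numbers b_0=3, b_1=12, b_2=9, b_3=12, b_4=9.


chi = sum_k (-1)^k b_k.
= (3) + (-12) + (9) + (-12) + (9)
= -3

-3


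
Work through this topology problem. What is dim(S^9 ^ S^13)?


S^m ^ S^n = S^{m+n}.
k = 9 + 13 = 22

22


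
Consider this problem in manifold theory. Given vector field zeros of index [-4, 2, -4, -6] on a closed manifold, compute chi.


Poincare-Hopf: chi(M) = sum of indices of zeros.
chi = (-4) + (2) + (-4) + (-6) = -12

-12


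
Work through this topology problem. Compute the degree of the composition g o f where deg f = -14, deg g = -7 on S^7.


Degree is multiplicative under composition: deg(g o f) = deg(g) * deg(f).
= -7 * -14 = 98

98


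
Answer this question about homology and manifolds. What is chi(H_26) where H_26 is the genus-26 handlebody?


A genus-g handlebody deformation retracts to a wedge of g circles.
chi(vee_g S^1) = 1 - g.
chi(H_26) = 1 - 26 = -25

-25


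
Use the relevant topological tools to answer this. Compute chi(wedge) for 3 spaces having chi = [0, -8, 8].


chi(A v B) = chi(A) + chi(B) - 1 (one point identified).
For 3 spaces: chi = (sum chi_i) - (3 - 1).
sum = 0; chi = 0 - 2 = -2

-2


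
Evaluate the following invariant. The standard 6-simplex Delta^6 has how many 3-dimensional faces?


Delta^6 has 6+1 vertices. A 3-face is a choice of 3+1 vertices.
f_3 = C(6+1, 3+1) = C(7,4) = 35

35


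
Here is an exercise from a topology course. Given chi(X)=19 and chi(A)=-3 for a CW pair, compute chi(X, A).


Relative Euler characteristic: chi(X, A) = chi(X) - chi(A).
= 19 - (-3) = 22

22


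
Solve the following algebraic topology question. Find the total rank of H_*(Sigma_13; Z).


For Sigma_13: b_0 = 1, b_1 = 2g = 26, b_2 = 1.
Total = 1 + 26 + 1 = 28

28


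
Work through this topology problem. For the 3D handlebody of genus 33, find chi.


A genus-g handlebody deformation retracts to a wedge of g circles.
chi(vee_g S^1) = 1 - g.
chi(H_33) = 1 - 33 = -32

-32


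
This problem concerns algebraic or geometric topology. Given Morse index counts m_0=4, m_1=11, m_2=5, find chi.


Morse theory: chi(M) = sum_k (-1)^k m_k where m_k = #(index-k critical points).
= (4) + (-11) + (5) = -2

-2


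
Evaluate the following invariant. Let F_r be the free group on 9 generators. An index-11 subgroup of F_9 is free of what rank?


Nielsen-Schreier: an index-n subgroup of F_r is free of rank 1 + n(r-1).
Equivalently: chi(cover) = n*chi(base); chi(vee_r S^1) = 1 - 9 = -8.
chi(E) = 11*(-8) = -88; rank = 1 - chi(E) = 1 - (-88) = 89.
rank = 1 + 11*(9-1) = 1 + 88 = 89

89


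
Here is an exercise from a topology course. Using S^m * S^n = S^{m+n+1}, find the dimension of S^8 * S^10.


Join of spheres: S^m * S^n = S^{m+n+1}.
dim = 8 + 10 + 1 = 19

19


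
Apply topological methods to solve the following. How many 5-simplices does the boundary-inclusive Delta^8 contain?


Delta^8 has 8+1 vertices. A 5-face is a choice of 5+1 vertices.
f_5 = C(8+1, 5+1) = C(9,6) = 84

84


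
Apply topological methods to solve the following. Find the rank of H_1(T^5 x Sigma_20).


pi_1(A x B) = pi_1(A) x pi_1(B); rank of abelianization = b_1.
b_1(T^5) = 5, b_1(Sigma_20) = 2*20 = 40.
b_1(product) = 5 + 40 = 45

45


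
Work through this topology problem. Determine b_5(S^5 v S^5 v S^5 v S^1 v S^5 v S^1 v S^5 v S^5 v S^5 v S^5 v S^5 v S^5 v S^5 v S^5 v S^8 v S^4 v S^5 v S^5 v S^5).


For a wedge of spheres, H_k (k>0) is free on one generator per sphere of dimension k.
Spheres of dimension 5: count = 15.
b_5 = 15

15


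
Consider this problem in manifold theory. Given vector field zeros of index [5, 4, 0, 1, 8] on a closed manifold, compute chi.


Poincare-Hopf: chi(M) = sum of indices of zeros.
chi = (5) + (4) + (0) + (1) + (8) = 18

18


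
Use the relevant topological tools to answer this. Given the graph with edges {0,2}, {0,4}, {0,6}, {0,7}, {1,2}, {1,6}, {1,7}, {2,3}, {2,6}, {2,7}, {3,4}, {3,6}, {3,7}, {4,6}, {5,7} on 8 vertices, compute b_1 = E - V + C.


b_1 = E - V + (number of components).
E = 15, V = 8, components = 1.
b_1 = 15 - 8 + 1 = 8

8


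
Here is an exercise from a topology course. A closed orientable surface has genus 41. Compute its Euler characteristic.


For a closed orientable surface of genus g: chi = 2 - 2g.
Here g = 41.
chi = 2 - 2*41 = 2 - 82 = -80

-80


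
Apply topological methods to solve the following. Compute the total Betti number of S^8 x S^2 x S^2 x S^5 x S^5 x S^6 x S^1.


Total Betti number is multiplicative under products.
Each S^d (d>=1) has total Betti number 2.
There are 7 sphere factors.
Total = 2^7 = 128

128
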